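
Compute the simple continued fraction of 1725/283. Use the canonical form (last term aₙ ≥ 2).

1725 = 6×283 + 27
283 = 10×27 + 13
27 = 2×13 + 1
13 = 13×1 + 0  (stop)
So 1725/283 = [6; 10, 2, 13].

[6; 10, 2, 13]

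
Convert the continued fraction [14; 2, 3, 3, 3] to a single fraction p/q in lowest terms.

1097/76

Using pₖ = aₖpₖ₋₁ + pₖ₋₂ and qₖ = aₖqₖ₋₁ + qₖ₋₂:
  k=0: a=14, p=14, q=1
  k=1: a=2, p=29, q=2
  k=2: a=3, p=101, q=7
  k=3: a=3, p=332, q=23
  k=4: a=3, p=1097, q=76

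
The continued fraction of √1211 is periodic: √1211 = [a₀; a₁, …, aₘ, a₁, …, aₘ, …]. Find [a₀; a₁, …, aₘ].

[34; 1, 3, 1, 68]

a₀ = ⌊√1211⌋ = 34.
With m₀=0, d₀=1 and mₖ₊₁ = dₖaₖ − mₖ, dₖ₊₁ = (n − mₖ₊₁²)/dₖ, aₖ₊₁ = ⌊(a₀+mₖ₊₁)/dₖ₊₁⌋:
  k=1: m=34, d=55, a=1
  k=2: m=21, d=14, a=3
  k=3: m=21, d=55, a=1
  k=4: m=34, d=1, a=68
d=1 and a=2a₀=68 at k=4, so the next step gives (m, d) = (34, 55) again — its k=1 value — and the period has length 4.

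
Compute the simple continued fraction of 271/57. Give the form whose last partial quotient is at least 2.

[4; 1, 3, 14]

271 = 4*57 + 43
57 = 1*43 + 14
43 = 3*14 + 1
14 = 14*1 + 0  (stop)
So 271/57 = [4; 1, 3, 14].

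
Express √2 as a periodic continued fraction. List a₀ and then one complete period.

a₀ = ⌊√2⌋ = 1.
With m₀=0, d₀=1 and mₖ₊₁ = dₖaₖ − mₖ, dₖ₊₁ = (n − mₖ₊₁²)/dₖ, aₖ₊₁ = ⌊(a₀+mₖ₊₁)/dₖ₊₁⌋:
  k=1: m=1, d=1, a=2
d=1 and a=2a₀=2 at k=1, so the next step gives (m, d) = (1, 1) again — its k=1 value — and the period has length 1.

[1; 2]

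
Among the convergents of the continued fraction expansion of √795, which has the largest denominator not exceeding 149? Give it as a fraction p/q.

√795 = [28; 5, 9, 5, 56, …] (period length 4).
Convergents:
  p_0/q_0 = 28/1
  p_1/q_1 = 141/5
  p_2/q_2 = 1297/46
  p_3/q_3 = 6626/235
q_2 = 46 ≤ 149 < 235 = q_3, so the answer is 1297/46.

1297/46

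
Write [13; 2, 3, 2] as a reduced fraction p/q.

Fold from the inside: start with 2/1.
  3 + 1/2 = 7/2
  2 + 2/7 = 16/7
  13 + 7/16 = 215/16

215/16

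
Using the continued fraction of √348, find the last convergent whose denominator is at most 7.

56/3

√348 = [18; 1, 1, 1, 8, 1, 1, 1, 36, …] (period length 8).
Convergents:
  p_0/q_0 = 18/1
  p_1/q_1 = 19/1
  p_2/q_2 = 37/2
  p_3/q_3 = 56/3
  p_4/q_4 = 485/26
q_3 = 3 ≤ 7 < 26 = q_4, so the answer is 56/3.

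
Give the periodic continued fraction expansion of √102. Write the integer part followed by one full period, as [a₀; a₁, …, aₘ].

[10; 10, 20]

a₀ = ⌊√102⌋ = 10.
With m₀=0, d₀=1 and mₖ₊₁ = dₖaₖ − mₖ, dₖ₊₁ = (n − mₖ₊₁²)/dₖ, aₖ₊₁ = ⌊(a₀+mₖ₊₁)/dₖ₊₁⌋:
  k=1: m=10, d=2, a=10
  k=2: m=10, d=1, a=20
d=1 and a=2a₀=20 at k=2, so the next step gives (m, d) = (10, 2) again — its k=1 value — and the period has length 2.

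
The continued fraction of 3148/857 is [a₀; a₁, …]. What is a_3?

16

3148 = 3·857 + 577   →  a_0 = 3
857 = 1·577 + 280   →  a_1 = 1
577 = 2·280 + 17   →  a_2 = 2
280 = 16·17 + 8   →  a_3 = 16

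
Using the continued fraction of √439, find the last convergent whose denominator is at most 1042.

18459/881

√439 = [20; 1, 19, 1, 40, …] (period length 4).
Convergents:
  p_0/q_0 = 20/1
  p_1/q_1 = 21/1
  p_2/q_2 = 419/20
  p_3/q_3 = 440/21
  p_4/q_4 = 18019/860
  p_5/q_5 = 18459/881
  p_6/q_6 = 368740/17599
q_5 = 881 ≤ 1042 < 17599 = q_6, so the answer is 18459/881.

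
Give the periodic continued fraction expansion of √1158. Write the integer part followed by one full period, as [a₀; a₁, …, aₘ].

[34; 34, 68]

a₀ = ⌊√1158⌋ = 34.
With m₀=0, d₀=1 and mₖ₊₁ = dₖaₖ − mₖ, dₖ₊₁ = (n − mₖ₊₁²)/dₖ, aₖ₊₁ = ⌊(a₀+mₖ₊₁)/dₖ₊₁⌋:
  k=1: m=34, d=2, a=34
  k=2: m=34, d=1, a=68
d=1 and a=2a₀=68 at k=2, so the next step gives (m, d) = (34, 2) again — its k=1 value — and the period has length 2.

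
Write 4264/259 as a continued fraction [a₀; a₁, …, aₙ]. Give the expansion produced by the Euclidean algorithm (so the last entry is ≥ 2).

[16; 2, 6, 3, 6]

4264 = 16·259 + 120
259 = 2·120 + 19
120 = 6·19 + 6
19 = 3·6 + 1
6 = 6·1 + 0  (stop)
So 4264/259 = [16; 2, 6, 3, 6].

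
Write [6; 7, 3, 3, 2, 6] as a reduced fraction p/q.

Using pₖ = aₖpₖ₋₁ + pₖ₋₂ and qₖ = aₖqₖ₋₁ + qₖ₋₂:
  k=0: a=6, p=6, q=1
  k=1: a=7, p=43, q=7
  k=2: a=3, p=135, q=22
  k=3: a=3, p=448, q=73
  k=4: a=2, p=1031, q=168
  k=5: a=6, p=6634, q=1081

6634/1081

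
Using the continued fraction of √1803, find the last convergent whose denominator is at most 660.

15541/366

√1803 = [42; 2, 6, 28, 6, 2, 84, …] (period length 6).
Convergents:
  p_0/q_0 = 42/1
  p_1/q_1 = 85/2
  p_2/q_2 = 552/13
  p_3/q_3 = 15541/366
  p_4/q_4 = 93798/2209
q_3 = 366 ≤ 660 < 2209 = q_4, so the answer is 15541/366.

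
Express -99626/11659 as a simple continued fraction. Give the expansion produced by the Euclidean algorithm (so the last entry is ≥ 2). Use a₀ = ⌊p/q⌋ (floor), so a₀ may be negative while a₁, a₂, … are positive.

-99626 = -9*11659 + 5305
11659 = 2*5305 + 1049
5305 = 5*1049 + 60
1049 = 17*60 + 29
60 = 2*29 + 2
29 = 14*2 + 1
2 = 2*1 + 0  (stop)
So -99626/11659 = [-9; 2, 5, 17, 2, 14, 2].

[-9; 2, 5, 17, 2, 14, 2]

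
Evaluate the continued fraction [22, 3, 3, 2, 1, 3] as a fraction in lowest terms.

2721/122

Fold from the inside: start with 3/1.
  1 + 1/3 = 4/3
  2 + 3/4 = 11/4
  3 + 4/11 = 37/11
  3 + 11/37 = 122/37
  22 + 37/122 = 2721/122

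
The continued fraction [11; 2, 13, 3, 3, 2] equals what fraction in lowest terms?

7291/635

Using pₖ = aₖpₖ₋₁ + pₖ₋₂ and qₖ = aₖqₖ₋₁ + qₖ₋₂:
  k=0: a=11, p=11, q=1
  k=1: a=2, p=23, q=2
  k=2: a=13, p=310, q=27
  k=3: a=3, p=953, q=83
  k=4: a=3, p=3169, q=276
  k=5: a=2, p=7291, q=635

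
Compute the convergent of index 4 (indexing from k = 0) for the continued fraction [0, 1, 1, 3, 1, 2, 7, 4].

Using pₖ = aₖpₖ₋₁ + pₖ₋₂, qₖ = aₖqₖ₋₁ + qₖ₋₂ (with p₋₁=1, p₋₂=0, q₋₁=0, q₋₂=1):
  k=0: a=0, p=0, q=1
  k=1: a=1, p=1, q=1
  k=2: a=1, p=1, q=2
  k=3: a=3, p=4, q=7
  k=4: a=1, p=5, q=9

5/9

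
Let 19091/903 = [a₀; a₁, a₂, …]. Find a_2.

19091 = 21·903 + 128   →  a_0 = 21
903 = 7·128 + 7   →  a_1 = 7
128 = 18·7 + 2   →  a_2 = 18

18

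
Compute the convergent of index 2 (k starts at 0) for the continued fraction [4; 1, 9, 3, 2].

49/10

Using pₖ = aₖpₖ₋₁ + pₖ₋₂, qₖ = aₖqₖ₋₁ + qₖ₋₂ (with p₋₁=1, p₋₂=0, q₋₁=0, q₋₂=1):
  k=0: a=4, p=4, q=1
  k=1: a=1, p=5, q=1
  k=2: a=9, p=49, q=10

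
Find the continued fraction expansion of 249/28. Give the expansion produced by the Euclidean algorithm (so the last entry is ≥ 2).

249 = 8*28 + 25
28 = 1*25 + 3
25 = 8*3 + 1
3 = 3*1 + 0  (stop)
So 249/28 = [8; 1, 8, 3].

[8; 1, 8, 3]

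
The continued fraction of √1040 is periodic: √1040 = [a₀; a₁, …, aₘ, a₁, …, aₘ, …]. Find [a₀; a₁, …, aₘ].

a₀ = ⌊√1040⌋ = 32.
With m₀=0, d₀=1 and mₖ₊₁ = dₖaₖ − mₖ, dₖ₊₁ = (n − mₖ₊₁²)/dₖ, aₖ₊₁ = ⌊(a₀+mₖ₊₁)/dₖ₊₁⌋:
  k=1: m=32, d=16, a=4
  k=2: m=32, d=1, a=64
d=1 and a=2a₀=64 at k=2, so the next step gives (m, d) = (32, 16) again — its k=1 value — and the period has length 2.

[32; 4, 64]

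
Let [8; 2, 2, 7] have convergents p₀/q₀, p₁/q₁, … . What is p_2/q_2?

42/5

Using pₖ = aₖpₖ₋₁ + pₖ₋₂, qₖ = aₖqₖ₋₁ + qₖ₋₂ (with p₋₁=1, p₋₂=0, q₋₁=0, q₋₂=1):
  k=0: a=8, p=8, q=1
  k=1: a=2, p=17, q=2
  k=2: a=2, p=42, q=5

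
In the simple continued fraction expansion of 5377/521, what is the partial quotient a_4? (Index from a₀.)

1

5377 = 10·521 + 167   →  a_0 = 10
521 = 3·167 + 20   →  a_1 = 3
167 = 8·20 + 7   →  a_2 = 8
20 = 2·7 + 6   →  a_3 = 2
7 = 1·6 + 1   →  a_4 = 1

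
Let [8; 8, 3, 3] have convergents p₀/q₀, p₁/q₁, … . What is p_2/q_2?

203/25

Using pₖ = aₖpₖ₋₁ + pₖ₋₂, qₖ = aₖqₖ₋₁ + qₖ₋₂ (with p₋₁=1, p₋₂=0, q₋₁=0, q₋₂=1):
  k=0: a=8, p=8, q=1
  k=1: a=8, p=65, q=8
  k=2: a=3, p=203, q=25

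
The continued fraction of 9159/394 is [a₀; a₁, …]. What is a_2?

9159 = 23·394 + 97   →  a_0 = 23
394 = 4·97 + 6   →  a_1 = 4
97 = 16·6 + 1   →  a_2 = 16

16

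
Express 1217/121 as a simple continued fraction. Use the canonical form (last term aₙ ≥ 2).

[10; 17, 3, 2]

1217 = 10×121 + 7
121 = 17×7 + 2
7 = 3×2 + 1
2 = 2×1 + 0  (stop)
So 1217/121 = [10; 17, 3, 2].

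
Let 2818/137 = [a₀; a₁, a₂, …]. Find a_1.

1

2818 = 20·137 + 78   →  a_0 = 20
137 = 1·78 + 59   →  a_1 = 1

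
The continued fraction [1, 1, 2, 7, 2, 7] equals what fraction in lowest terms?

590/351

Fold from the inside: start with 7/1.
  2 + 1/7 = 15/7
  7 + 7/15 = 112/15
  2 + 15/112 = 239/112
  1 + 112/239 = 351/239
  1 + 239/351 = 590/351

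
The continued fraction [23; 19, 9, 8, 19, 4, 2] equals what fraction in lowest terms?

Fold from the inside: start with 2/1.
  4 + 1/2 = 9/2
  19 + 2/9 = 173/9
  8 + 9/173 = 1393/173
  9 + 173/1393 = 12710/1393
  19 + 1393/12710 = 242883/12710
  23 + 12710/242883 = 5599019/242883

5599019/242883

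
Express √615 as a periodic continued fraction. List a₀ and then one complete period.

[24; 1, 3, 1, 48]

a₀ = ⌊√615⌋ = 24.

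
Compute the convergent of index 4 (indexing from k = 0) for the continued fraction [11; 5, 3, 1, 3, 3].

Using pₖ = aₖpₖ₋₁ + pₖ₋₂, qₖ = aₖqₖ₋₁ + qₖ₋₂ (with p₋₁=1, p₋₂=0, q₋₁=0, q₋₂=1):
  k=0: a=11, p=11, q=1
  k=1: a=5, p=56, q=5
  k=2: a=3, p=179, q=16
  k=3: a=1, p=235, q=21
  k=4: a=3, p=884, q=79

884/79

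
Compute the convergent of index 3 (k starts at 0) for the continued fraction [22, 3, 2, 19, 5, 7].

3031/136

Using pₖ = aₖpₖ₋₁ + pₖ₋₂, qₖ = aₖqₖ₋₁ + qₖ₋₂ (with p₋₁=1, p₋₂=0, q₋₁=0, q₋₂=1):
  k=0: a=22, p=22, q=1
  k=1: a=3, p=67, q=3
  k=2: a=2, p=156, q=7
  k=3: a=19, p=3031, q=136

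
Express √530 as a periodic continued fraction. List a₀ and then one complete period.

[23; 46]

a₀ = ⌊√530⌋ = 23.
With m₀=0, d₀=1 and mₖ₊₁ = dₖaₖ − mₖ, dₖ₊₁ = (n − mₖ₊₁²)/dₖ, aₖ₊₁ = ⌊(a₀+mₖ₊₁)/dₖ₊₁⌋:
  k=1: m=23, d=1, a=46
d=1 and a=2a₀=46 at k=1, so the next step gives (m, d) = (23, 1) again — its k=1 value — and the period has length 1.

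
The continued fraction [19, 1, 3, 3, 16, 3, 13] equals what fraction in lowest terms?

170981/8649

Fold from the inside: start with 13/1.
  3 + 1/13 = 40/13
  16 + 13/40 = 653/40
  3 + 40/653 = 1999/653
  3 + 653/1999 = 6650/1999
  1 + 1999/6650 = 8649/6650
  19 + 6650/8649 = 170981/8649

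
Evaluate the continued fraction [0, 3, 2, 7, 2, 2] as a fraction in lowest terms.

Fold from the inside: start with 2/1.
  2 + 1/2 = 5/2
  7 + 2/5 = 37/5
  2 + 5/37 = 79/37
  3 + 37/79 = 274/79
  0 + 79/274 = 79/274

79/274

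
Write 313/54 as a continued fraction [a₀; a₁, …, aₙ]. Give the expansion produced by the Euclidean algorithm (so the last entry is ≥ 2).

313 = 5×54 + 43
54 = 1×43 + 11
43 = 3×11 + 10
11 = 1×10 + 1
10 = 10×1 + 0  (stop)
So 313/54 = [5; 1, 3, 1, 10].

[5; 1, 3, 1, 10]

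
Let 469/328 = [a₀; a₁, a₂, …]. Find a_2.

469 = 1·328 + 141   →  a_0 = 1
328 = 2·141 + 46   →  a_1 = 2
141 = 3·46 + 3   →  a_2 = 3

3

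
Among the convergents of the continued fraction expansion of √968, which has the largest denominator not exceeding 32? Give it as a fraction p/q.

√968 = [31; 8, 1, 6, 1, 8, 62, …] (period length 6).
Convergents:
  p_0/q_0 = 31/1
  p_1/q_1 = 249/8
  p_2/q_2 = 280/9
  p_3/q_3 = 1929/62
q_2 = 9 ≤ 32 < 62 = q_3, so the answer is 280/9.

280/9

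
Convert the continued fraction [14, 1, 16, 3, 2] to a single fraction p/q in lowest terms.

Using pₖ = aₖpₖ₋₁ + pₖ₋₂ and qₖ = aₖqₖ₋₁ + qₖ₋₂:
  k=0: a=14, p=14, q=1
  k=1: a=1, p=15, q=1
  k=2: a=16, p=254, q=17
  k=3: a=3, p=777, q=52
  k=4: a=2, p=1808, q=121

1808/121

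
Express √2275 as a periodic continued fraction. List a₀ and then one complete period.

[47; 1, 2, 3, 2, 1, 94]

a₀ = ⌊√2275⌋ = 47.
With m₀=0, d₀=1 and mₖ₊₁ = dₖaₖ − mₖ, dₖ₊₁ = (n − mₖ₊₁²)/dₖ, aₖ₊₁ = ⌊(a₀+mₖ₊₁)/dₖ₊₁⌋:
  k=1: m=47, d=66, a=1
  k=2: m=19, d=29, a=2
  k=3: m=39, d=26, a=3
  k=4: m=39, d=29, a=2
  k=5: m=19, d=66, a=1
  k=6: m=47, d=1, a=94
d=1 and a=2a₀=94 at k=6, so the next step gives (m, d) = (47, 66) again — its k=1 value — and the period has length 6.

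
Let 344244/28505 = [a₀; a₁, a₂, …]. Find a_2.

344244 = 12·28505 + 2184   →  a_0 = 12
28505 = 13·2184 + 113   →  a_1 = 13
2184 = 19·113 + 37   →  a_2 = 19

19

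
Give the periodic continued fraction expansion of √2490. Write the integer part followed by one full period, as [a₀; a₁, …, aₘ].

a₀ = ⌊√2490⌋ = 49.

[49; 1, 8, 1, 98]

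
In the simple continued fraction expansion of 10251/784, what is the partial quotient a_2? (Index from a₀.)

3

10251 = 13·784 + 59   →  a_0 = 13
784 = 13·59 + 17   →  a_1 = 13
59 = 3·17 + 8   →  a_2 = 3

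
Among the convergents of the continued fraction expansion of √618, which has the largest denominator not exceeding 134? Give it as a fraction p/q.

1417/57

√618 = [24; 1, 6, 8, 6, 1, 48, …] (period length 6).
Convergents:
  p_0/q_0 = 24/1
  p_1/q_1 = 25/1
  p_2/q_2 = 174/7
  p_3/q_3 = 1417/57
  p_4/q_4 = 8676/349
q_3 = 57 ≤ 134 < 349 = q_4, so the answer is 1417/57.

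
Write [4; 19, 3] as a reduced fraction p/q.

Using pₖ = aₖpₖ₋₁ + pₖ₋₂ and qₖ = aₖqₖ₋₁ + qₖ₋₂:
  k=0: a=4, p=4, q=1
  k=1: a=19, p=77, q=19
  k=2: a=3, p=235, q=58

235/58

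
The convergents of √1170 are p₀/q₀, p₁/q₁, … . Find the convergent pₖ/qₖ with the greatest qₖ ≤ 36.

1163/34

√1170 = [34; 4, 1, 6, 1, 4, 68, …] (period length 6).
Convergents:
  p_0/q_0 = 34/1
  p_1/q_1 = 137/4
  p_2/q_2 = 171/5
  p_3/q_3 = 1163/34
  p_4/q_4 = 1334/39
q_3 = 34 ≤ 36 < 39 = q_4, so the answer is 1163/34.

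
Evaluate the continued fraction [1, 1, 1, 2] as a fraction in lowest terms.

8/5

Using pₖ = aₖpₖ₋₁ + pₖ₋₂ and qₖ = aₖqₖ₋₁ + qₖ₋₂:
  k=0: a=1, p=1, q=1
  k=1: a=1, p=2, q=1
  k=2: a=1, p=3, q=2
  k=3: a=2, p=8, q=5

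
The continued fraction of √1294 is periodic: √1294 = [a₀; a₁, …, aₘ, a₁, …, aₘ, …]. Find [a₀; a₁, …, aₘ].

a₀ = ⌊√1294⌋ = 35.
With m₀=0, d₀=1 and mₖ₊₁ = dₖaₖ − mₖ, dₖ₊₁ = (n − mₖ₊₁²)/dₖ, aₖ₊₁ = ⌊(a₀+mₖ₊₁)/dₖ₊₁⌋:
  k=1: m=35, d=69, a=1
  k=2: m=34, d=2, a=34
  k=3: m=34, d=69, a=1
  k=4: m=35, d=1, a=70
d=1 and a=2a₀=70 at k=4, so the next step gives (m, d) = (35, 69) again — its k=1 value — and the period has length 4.

[35; 1, 34, 1, 70]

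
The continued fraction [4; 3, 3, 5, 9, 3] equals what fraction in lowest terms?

Fold from the inside: start with 3/1.
  9 + 1/3 = 28/3
  5 + 3/28 = 143/28
  3 + 28/143 = 457/143
  3 + 143/457 = 1514/457
  4 + 457/1514 = 6513/1514

6513/1514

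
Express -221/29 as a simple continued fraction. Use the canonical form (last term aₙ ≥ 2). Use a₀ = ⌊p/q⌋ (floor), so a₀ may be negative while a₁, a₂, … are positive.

[-8; 2, 1, 1, 1, 3]

-221 = -8*29 + 11
29 = 2*11 + 7
11 = 1*7 + 4
7 = 1*4 + 3
4 = 1*3 + 1
3 = 3*1 + 0  (stop)
So -221/29 = [-8; 2, 1, 1, 1, 3].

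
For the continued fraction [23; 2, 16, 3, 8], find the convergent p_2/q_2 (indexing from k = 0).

775/33

Using pₖ = aₖpₖ₋₁ + pₖ₋₂, qₖ = aₖqₖ₋₁ + qₖ₋₂ (with p₋₁=1, p₋₂=0, q₋₁=0, q₋₂=1):
  k=0: a=23, p=23, q=1
  k=1: a=2, p=47, q=2
  k=2: a=16, p=775, q=33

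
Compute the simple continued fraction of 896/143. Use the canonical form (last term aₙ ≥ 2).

896 = 6·143 + 38
143 = 3·38 + 29
38 = 1·29 + 9
29 = 3·9 + 2
9 = 4·2 + 1
2 = 2·1 + 0  (stop)
So 896/143 = [6; 3, 1, 3, 4, 2].

[6; 3, 1, 3, 4, 2]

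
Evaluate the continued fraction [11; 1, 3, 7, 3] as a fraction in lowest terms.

Using pₖ = aₖpₖ₋₁ + pₖ₋₂ and qₖ = aₖqₖ₋₁ + qₖ₋₂:
  k=0: a=11, p=11, q=1
  k=1: a=1, p=12, q=1
  k=2: a=3, p=47, q=4
  k=3: a=7, p=341, q=29
  k=4: a=3, p=1070, q=91

1070/91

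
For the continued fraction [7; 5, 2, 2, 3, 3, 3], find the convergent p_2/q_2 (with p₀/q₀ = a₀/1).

79/11

Using pₖ = aₖpₖ₋₁ + pₖ₋₂, qₖ = aₖqₖ₋₁ + qₖ₋₂ (with p₋₁=1, p₋₂=0, q₋₁=0, q₋₂=1):
  k=0: a=7, p=7, q=1
  k=1: a=5, p=36, q=5
  k=2: a=2, p=79, q=11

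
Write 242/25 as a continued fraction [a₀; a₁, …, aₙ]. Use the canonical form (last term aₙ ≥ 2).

[9; 1, 2, 8]

242 = 9*25 + 17
25 = 1*17 + 8
17 = 2*8 + 1
8 = 8*1 + 0  (stop)
So 242/25 = [9; 1, 2, 8].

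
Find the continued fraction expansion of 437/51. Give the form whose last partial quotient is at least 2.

[8; 1, 1, 3, 7]

437 = 8×51 + 29
51 = 1×29 + 22
29 = 1×22 + 7
22 = 3×7 + 1
7 = 7×1 + 0  (stop)
So 437/51 = [8; 1, 1, 3, 7].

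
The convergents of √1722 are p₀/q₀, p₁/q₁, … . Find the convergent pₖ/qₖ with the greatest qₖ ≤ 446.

√1722 = [41; 2, 82, …] (period length 2).
Convergents:
  p_0/q_0 = 41/1
  p_1/q_1 = 83/2
  p_2/q_2 = 6847/165
  p_3/q_3 = 13777/332
  p_4/q_4 = 1136561/27389
q_3 = 332 ≤ 446 < 27389 = q_4, so the answer is 13777/332.

13777/332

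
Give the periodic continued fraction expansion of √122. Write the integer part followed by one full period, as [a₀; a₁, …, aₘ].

a₀ = ⌊√122⌋ = 11.
With m₀=0, d₀=1 and mₖ₊₁ = dₖaₖ − mₖ, dₖ₊₁ = (n − mₖ₊₁²)/dₖ, aₖ₊₁ = ⌊(a₀+mₖ₊₁)/dₖ₊₁⌋:
  k=1: m=11, d=1, a=22
d=1 and a=2a₀=22 at k=1, so the next step gives (m, d) = (11, 1) again — its k=1 value — and the period has length 1.

[11; 22]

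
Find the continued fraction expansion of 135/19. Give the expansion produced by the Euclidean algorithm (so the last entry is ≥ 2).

135 = 7×19 + 2
19 = 9×2 + 1
2 = 2×1 + 0  (stop)
So 135/19 = [7; 9, 2].

[7; 9, 2]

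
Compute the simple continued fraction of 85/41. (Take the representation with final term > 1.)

[2; 13, 1, 2]

85 = 2×41 + 3
41 = 13×3 + 2
3 = 1×2 + 1
2 = 2×1 + 0  (stop)
So 85/41 = [2; 13, 1, 2].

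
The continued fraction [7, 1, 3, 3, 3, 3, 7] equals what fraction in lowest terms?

Fold from the inside: start with 7/1.
  3 + 1/7 = 22/7
  3 + 7/22 = 73/22
  3 + 22/73 = 241/73
  3 + 73/241 = 796/241
  1 + 241/796 = 1037/796
  7 + 796/1037 = 8055/1037

8055/1037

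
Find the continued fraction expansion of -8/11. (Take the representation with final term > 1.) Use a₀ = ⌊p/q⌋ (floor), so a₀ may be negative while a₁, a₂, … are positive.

-8 = -1×11 + 3
11 = 3×3 + 2
3 = 1×2 + 1
2 = 2×1 + 0  (stop)
So -8/11 = [-1; 3, 1, 2].

[-1; 3, 1, 2]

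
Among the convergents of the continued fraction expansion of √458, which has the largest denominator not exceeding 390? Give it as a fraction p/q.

√458 = [21; 2, 2, 42, …] (period length 3).
Convergents:
  p_0/q_0 = 21/1
  p_1/q_1 = 43/2
  p_2/q_2 = 107/5
  p_3/q_3 = 4537/212
  p_4/q_4 = 9181/429
q_3 = 212 ≤ 390 < 429 = q_4, so the answer is 4537/212.

4537/212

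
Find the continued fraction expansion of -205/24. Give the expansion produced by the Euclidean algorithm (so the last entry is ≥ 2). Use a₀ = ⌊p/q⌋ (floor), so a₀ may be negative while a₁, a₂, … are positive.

[-9; 2, 5, 2]

-205 = -9×24 + 11
24 = 2×11 + 2
11 = 5×2 + 1
2 = 2×1 + 0  (stop)
So -205/24 = [-9; 2, 5, 2].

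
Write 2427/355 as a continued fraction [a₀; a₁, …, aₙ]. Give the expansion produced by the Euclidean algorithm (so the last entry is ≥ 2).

2427 = 6×355 + 297
355 = 1×297 + 58
297 = 5×58 + 7
58 = 8×7 + 2
7 = 3×2 + 1
2 = 2×1 + 0  (stop)
So 2427/355 = [6; 1, 5, 8, 3, 2].

[6; 1, 5, 8, 3, 2]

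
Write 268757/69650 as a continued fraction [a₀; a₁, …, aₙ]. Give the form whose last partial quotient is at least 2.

268757 = 3*69650 + 59807
69650 = 1*59807 + 9843
59807 = 6*9843 + 749
9843 = 13*749 + 106
749 = 7*106 + 7
106 = 15*7 + 1
7 = 7*1 + 0  (stop)
So 268757/69650 = [3; 1, 6, 13, 7, 15, 7].

[3; 1, 6, 13, 7, 15, 7]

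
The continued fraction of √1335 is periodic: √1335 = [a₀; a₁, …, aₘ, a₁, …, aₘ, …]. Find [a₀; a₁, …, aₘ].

a₀ = ⌊√1335⌋ = 36.
With m₀=0, d₀=1 and mₖ₊₁ = dₖaₖ − mₖ, dₖ₊₁ = (n − mₖ₊₁²)/dₖ, aₖ₊₁ = ⌊(a₀+mₖ₊₁)/dₖ₊₁⌋:
  k=1: m=36, d=39, a=1
  k=2: m=3, d=34, a=1
  k=3: m=31, d=11, a=6
  k=4: m=35, d=10, a=7
  k=5: m=35, d=11, a=6
  k=6: m=31, d=34, a=1
  k=7: m=3, d=39, a=1
  k=8: m=36, d=1, a=72
d=1 and a=2a₀=72 at k=8, so the next step gives (m, d) = (36, 39) again — its k=1 value — and the period has length 8.

[36; 1, 1, 6, 7, 6, 1, 1, 72]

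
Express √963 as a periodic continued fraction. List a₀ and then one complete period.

[31; 31, 62]

a₀ = ⌊√963⌋ = 31.
With m₀=0, d₀=1 and mₖ₊₁ = dₖaₖ − mₖ, dₖ₊₁ = (n − mₖ₊₁²)/dₖ, aₖ₊₁ = ⌊(a₀+mₖ₊₁)/dₖ₊₁⌋:
  k=1: m=31, d=2, a=31
  k=2: m=31, d=1, a=62
d=1 and a=2a₀=62 at k=2, so the next step gives (m, d) = (31, 2) again — its k=1 value — and the period has length 2.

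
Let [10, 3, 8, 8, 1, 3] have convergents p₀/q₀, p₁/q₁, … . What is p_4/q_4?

2353/228

Using pₖ = aₖpₖ₋₁ + pₖ₋₂, qₖ = aₖqₖ₋₁ + qₖ₋₂ (with p₋₁=1, p₋₂=0, q₋₁=0, q₋₂=1):
  k=0: a=10, p=10, q=1
  k=1: a=3, p=31, q=3
  k=2: a=8, p=258, q=25
  k=3: a=8, p=2095, q=203
  k=4: a=1, p=2353, q=228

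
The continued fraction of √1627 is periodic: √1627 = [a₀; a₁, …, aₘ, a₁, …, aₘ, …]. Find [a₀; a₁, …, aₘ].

a₀ = ⌊√1627⌋ = 40.
With m₀=0, d₀=1 and mₖ₊₁ = dₖaₖ − mₖ, dₖ₊₁ = (n − mₖ₊₁²)/dₖ, aₖ₊₁ = ⌊(a₀+mₖ₊₁)/dₖ₊₁⌋:
  k=1: m=40, d=27, a=2
  k=2: m=14, d=53, a=1
  k=3: m=39, d=2, a=39
  k=4: m=39, d=53, a=1
  k=5: m=14, d=27, a=2
  k=6: m=40, d=1, a=80
d=1 and a=2a₀=80 at k=6, so the next step gives (m, d) = (40, 27) again — its k=1 value — and the period has length 6.

[40; 2, 1, 39, 1, 2, 80]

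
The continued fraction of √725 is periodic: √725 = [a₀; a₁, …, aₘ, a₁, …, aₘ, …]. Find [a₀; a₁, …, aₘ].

[26; 1, 12, 2, 12, 1, 52]

a₀ = ⌊√725⌋ = 26.
With m₀=0, d₀=1 and mₖ₊₁ = dₖaₖ − mₖ, dₖ₊₁ = (n − mₖ₊₁²)/dₖ, aₖ₊₁ = ⌊(a₀+mₖ₊₁)/dₖ₊₁⌋:
  k=1: m=26, d=49, a=1
  k=2: m=23, d=4, a=12
  k=3: m=25, d=25, a=2
  k=4: m=25, d=4, a=12
  k=5: m=23, d=49, a=1
  k=6: m=26, d=1, a=52
d=1 and a=2a₀=52 at k=6, so the next step gives (m, d) = (26, 49) again — its k=1 value — and the period has length 6.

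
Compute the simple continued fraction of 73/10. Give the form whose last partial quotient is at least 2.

[7; 3, 3]

73 = 7·10 + 3
10 = 3·3 + 1
3 = 3·1 + 0  (stop)
So 73/10 = [7; 3, 3].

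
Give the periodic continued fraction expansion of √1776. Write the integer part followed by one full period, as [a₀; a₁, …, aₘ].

a₀ = ⌊√1776⌋ = 42.

[42; 7, 84]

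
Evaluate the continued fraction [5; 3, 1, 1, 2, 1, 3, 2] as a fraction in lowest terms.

Using pₖ = aₖpₖ₋₁ + pₖ₋₂ and qₖ = aₖqₖ₋₁ + qₖ₋₂:
  k=0: a=5, p=5, q=1
  k=1: a=3, p=16, q=3
  k=2: a=1, p=21, q=4
  k=3: a=1, p=37, q=7
  k=4: a=2, p=95, q=18
  k=5: a=1, p=132, q=25
  k=6: a=3, p=491, q=93
  k=7: a=2, p=1114, q=211

1114/211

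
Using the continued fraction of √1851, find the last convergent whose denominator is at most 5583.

√1851 = [43; 43, 86, …] (period length 2).
Convergents:
  p_0/q_0 = 43/1
  p_1/q_1 = 1850/43
  p_2/q_2 = 159143/3699
  p_3/q_3 = 6844999/159100
q_2 = 3699 ≤ 5583 < 159100 = q_3, so the answer is 159143/3699.

159143/3699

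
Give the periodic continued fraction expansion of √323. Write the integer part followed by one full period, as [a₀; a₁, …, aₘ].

a₀ = ⌊√323⌋ = 17.

[17; 1, 34]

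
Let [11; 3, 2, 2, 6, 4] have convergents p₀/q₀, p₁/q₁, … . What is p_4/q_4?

Using pₖ = aₖpₖ₋₁ + pₖ₋₂, qₖ = aₖqₖ₋₁ + qₖ₋₂ (with p₋₁=1, p₋₂=0, q₋₁=0, q₋₂=1):
  k=0: a=11, p=11, q=1
  k=1: a=3, p=34, q=3
  k=2: a=2, p=79, q=7
  k=3: a=2, p=192, q=17
  k=4: a=6, p=1231, q=109

1231/109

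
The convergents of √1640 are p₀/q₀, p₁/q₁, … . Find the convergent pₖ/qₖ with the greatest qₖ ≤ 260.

6520/161

√1640 = [40; 2, 80, …] (period length 2).
Convergents:
  p_0/q_0 = 40/1
  p_1/q_1 = 81/2
  p_2/q_2 = 6520/161
  p_3/q_3 = 13121/324
q_2 = 161 ≤ 260 < 324 = q_3, so the answer is 6520/161.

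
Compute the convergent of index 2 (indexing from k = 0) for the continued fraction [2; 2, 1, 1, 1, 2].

7/3

Using pₖ = aₖpₖ₋₁ + pₖ₋₂, qₖ = aₖqₖ₋₁ + qₖ₋₂ (with p₋₁=1, p₋₂=0, q₋₁=0, q₋₂=1):
  k=0: a=2, p=2, q=1
  k=1: a=2, p=5, q=2
  k=2: a=1, p=7, q=3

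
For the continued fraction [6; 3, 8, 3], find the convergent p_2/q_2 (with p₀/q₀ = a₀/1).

Using pₖ = aₖpₖ₋₁ + pₖ₋₂, qₖ = aₖqₖ₋₁ + qₖ₋₂ (with p₋₁=1, p₋₂=0, q₋₁=0, q₋₂=1):
  k=0: a=6, p=6, q=1
  k=1: a=3, p=19, q=3
  k=2: a=8, p=158, q=25

158/25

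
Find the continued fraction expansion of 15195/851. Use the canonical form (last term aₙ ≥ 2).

[17; 1, 5, 1, 11, 3, 3]

15195 = 17·851 + 728
851 = 1·728 + 123
728 = 5·123 + 113
123 = 1·113 + 10
113 = 11·10 + 3
10 = 3·3 + 1
3 = 3·1 + 0  (stop)
So 15195/851 = [17; 1, 5, 1, 11, 3, 3].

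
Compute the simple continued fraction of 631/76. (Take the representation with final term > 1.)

631 = 8×76 + 23
76 = 3×23 + 7
23 = 3×7 + 2
7 = 3×2 + 1
2 = 2×1 + 0  (stop)
So 631/76 = [8; 3, 3, 3, 2].

[8; 3, 3, 3, 2]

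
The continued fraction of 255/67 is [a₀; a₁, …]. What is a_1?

1

255 = 3·67 + 54   →  a_0 = 3
67 = 1·54 + 13   →  a_1 = 1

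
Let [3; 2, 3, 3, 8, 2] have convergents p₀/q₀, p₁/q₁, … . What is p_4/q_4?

656/191

Using pₖ = aₖpₖ₋₁ + pₖ₋₂, qₖ = aₖqₖ₋₁ + qₖ₋₂ (with p₋₁=1, p₋₂=0, q₋₁=0, q₋₂=1):
  k=0: a=3, p=3, q=1
  k=1: a=2, p=7, q=2
  k=2: a=3, p=24, q=7
  k=3: a=3, p=79, q=23
  k=4: a=8, p=656, q=191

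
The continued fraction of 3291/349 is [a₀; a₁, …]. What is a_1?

2

3291 = 9·349 + 150   →  a_0 = 9
349 = 2·150 + 49   →  a_1 = 2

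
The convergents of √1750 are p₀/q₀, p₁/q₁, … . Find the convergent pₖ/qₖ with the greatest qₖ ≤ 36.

√1750 = [41; 1, 4, 1, 82, …] (period length 4).
Convergents:
  p_0/q_0 = 41/1
  p_1/q_1 = 42/1
  p_2/q_2 = 209/5
  p_3/q_3 = 251/6
  p_4/q_4 = 20791/497
q_3 = 6 ≤ 36 < 497 = q_4, so the answer is 251/6.

251/6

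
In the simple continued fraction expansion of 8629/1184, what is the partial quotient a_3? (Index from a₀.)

8

8629 = 7·1184 + 341   →  a_0 = 7
1184 = 3·341 + 161   →  a_1 = 3
341 = 2·161 + 19   →  a_2 = 2
161 = 8·19 + 9   →  a_3 = 8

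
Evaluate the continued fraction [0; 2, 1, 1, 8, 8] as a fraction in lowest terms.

Fold from the inside: start with 8/1.
  8 + 1/8 = 65/8
  1 + 8/65 = 73/65
  1 + 65/73 = 138/73
  2 + 73/138 = 349/138
  0 + 138/349 = 138/349

138/349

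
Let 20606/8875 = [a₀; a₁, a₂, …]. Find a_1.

3

20606 = 2·8875 + 2856   →  a_0 = 2
8875 = 3·2856 + 307   →  a_1 = 3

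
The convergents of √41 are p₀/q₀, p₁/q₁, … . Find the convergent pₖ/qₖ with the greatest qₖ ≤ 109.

√41 = [6; 2, 2, 12, …] (period length 3).
Convergents:
  p_0/q_0 = 6/1
  p_1/q_1 = 13/2
  p_2/q_2 = 32/5
  p_3/q_3 = 397/62
  p_4/q_4 = 826/129
q_3 = 62 ≤ 109 < 129 = q_4, so the answer is 397/62.

397/62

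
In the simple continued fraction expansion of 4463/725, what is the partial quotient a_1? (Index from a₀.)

6

4463 = 6·725 + 113   →  a_0 = 6
725 = 6·113 + 47   →  a_1 = 6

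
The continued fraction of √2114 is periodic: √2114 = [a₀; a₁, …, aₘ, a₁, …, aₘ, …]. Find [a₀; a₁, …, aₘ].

[45; 1, 44, 1, 90]

a₀ = ⌊√2114⌋ = 45.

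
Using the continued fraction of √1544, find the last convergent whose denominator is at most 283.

6287/160

√1544 = [39; 3, 2, 2, 9, 2, 2, 3, 78, …] (period length 8).
Convergents:
  p_0/q_0 = 39/1
  p_1/q_1 = 118/3
  p_2/q_2 = 275/7
  p_3/q_3 = 668/17
  p_4/q_4 = 6287/160
  p_5/q_5 = 13242/337
q_4 = 160 ≤ 283 < 337 = q_5, so the answer is 6287/160.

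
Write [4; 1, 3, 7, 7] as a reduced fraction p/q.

985/207

Fold from the inside: start with 7/1.
  7 + 1/7 = 50/7
  3 + 7/50 = 157/50
  1 + 50/157 = 207/157
  4 + 157/207 = 985/207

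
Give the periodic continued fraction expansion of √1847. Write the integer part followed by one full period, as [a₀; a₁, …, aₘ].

[42; 1, 41, 1, 84]

a₀ = ⌊√1847⌋ = 42.
With m₀=0, d₀=1 and mₖ₊₁ = dₖaₖ − mₖ, dₖ₊₁ = (n − mₖ₊₁²)/dₖ, aₖ₊₁ = ⌊(a₀+mₖ₊₁)/dₖ₊₁⌋:
  k=1: m=42, d=83, a=1
  k=2: m=41, d=2, a=41
  k=3: m=41, d=83, a=1
  k=4: m=42, d=1, a=84
d=1 and a=2a₀=84 at k=4, so the next step gives (m, d) = (42, 83) again — its k=1 value — and the period has length 4.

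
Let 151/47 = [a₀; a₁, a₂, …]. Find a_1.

4

151 = 3·47 + 10   →  a_0 = 3
47 = 4·10 + 7   →  a_1 = 4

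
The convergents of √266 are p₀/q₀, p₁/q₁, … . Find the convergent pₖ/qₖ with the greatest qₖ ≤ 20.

212/13

√266 = [16; 3, 4, 3, 32, …] (period length 4).
Convergents:
  p_0/q_0 = 16/1
  p_1/q_1 = 49/3
  p_2/q_2 = 212/13
  p_3/q_3 = 685/42
q_2 = 13 ≤ 20 < 42 = q_3, so the answer is 212/13.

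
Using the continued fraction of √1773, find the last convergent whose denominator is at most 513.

√1773 = [42; 9, 2, 1, 8, 1, 2, 9, 84, …] (period length 8).
Convergents:
  p_0/q_0 = 42/1
  p_1/q_1 = 379/9
  p_2/q_2 = 800/19
  p_3/q_3 = 1179/28
  p_4/q_4 = 10232/243
  p_5/q_5 = 11411/271
  p_6/q_6 = 33054/785
q_5 = 271 ≤ 513 < 785 = q_6, so the answer is 11411/271.

11411/271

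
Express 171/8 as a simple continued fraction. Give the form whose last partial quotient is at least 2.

[21; 2, 1, 2]

171 = 21*8 + 3
8 = 2*3 + 2
3 = 1*2 + 1
2 = 2*1 + 0  (stop)
So 171/8 = [21; 2, 1, 2].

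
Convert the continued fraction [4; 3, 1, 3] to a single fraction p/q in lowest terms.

64/15

Fold from the inside: start with 3/1.
  1 + 1/3 = 4/3
  3 + 3/4 = 15/4
  4 + 4/15 = 64/15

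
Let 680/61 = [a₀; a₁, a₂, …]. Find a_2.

1

680 = 11·61 + 9   →  a_0 = 11
61 = 6·9 + 7   →  a_1 = 6
9 = 1·7 + 2   →  a_2 = 1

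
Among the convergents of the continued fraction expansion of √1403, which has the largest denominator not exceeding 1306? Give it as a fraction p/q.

34123/911

√1403 = [37; 2, 5, 3, 1, 3, 5, 2, 74, …] (period length 8).
Convergents:
  p_0/q_0 = 37/1
  p_1/q_1 = 75/2
  p_2/q_2 = 412/11
  p_3/q_3 = 1311/35
  p_4/q_4 = 1723/46
  p_5/q_5 = 6480/173
  p_6/q_6 = 34123/911
  p_7/q_7 = 74726/1995
q_6 = 911 ≤ 1306 < 1995 = q_7, so the answer is 34123/911.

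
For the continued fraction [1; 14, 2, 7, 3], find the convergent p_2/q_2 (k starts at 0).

31/29

Using pₖ = aₖpₖ₋₁ + pₖ₋₂, qₖ = aₖqₖ₋₁ + qₖ₋₂ (with p₋₁=1, p₋₂=0, q₋₁=0, q₋₂=1):
  k=0: a=1, p=1, q=1
  k=1: a=14, p=15, q=14
  k=2: a=2, p=31, q=29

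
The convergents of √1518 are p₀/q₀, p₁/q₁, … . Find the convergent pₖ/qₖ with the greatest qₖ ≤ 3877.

78975/2027

√1518 = [38; 1, 24, 1, 76, …] (period length 4).
Convergents:
  p_0/q_0 = 38/1
  p_1/q_1 = 39/1
  p_2/q_2 = 974/25
  p_3/q_3 = 1013/26
  p_4/q_4 = 77962/2001
  p_5/q_5 = 78975/2027
  p_6/q_6 = 1973362/50649
q_5 = 2027 ≤ 3877 < 50649 = q_6, so the answer is 78975/2027.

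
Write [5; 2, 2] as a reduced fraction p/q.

Using pₖ = aₖpₖ₋₁ + pₖ₋₂ and qₖ = aₖqₖ₋₁ + qₖ₋₂:
  k=0: a=5, p=5, q=1
  k=1: a=2, p=11, q=2
  k=2: a=2, p=27, q=5

27/5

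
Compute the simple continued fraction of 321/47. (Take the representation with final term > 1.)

[6; 1, 4, 1, 7]

321 = 6*47 + 39
47 = 1*39 + 8
39 = 4*8 + 7
8 = 1*7 + 1
7 = 7*1 + 0  (stop)
So 321/47 = [6; 1, 4, 1, 7].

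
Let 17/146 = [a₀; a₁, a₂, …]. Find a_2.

1

17 = 0·146 + 17   →  a_0 = 0
146 = 8·17 + 10   →  a_1 = 8
17 = 1·10 + 7   →  a_2 = 1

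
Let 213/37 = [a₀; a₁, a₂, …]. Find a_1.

1

213 = 5·37 + 28   →  a_0 = 5
37 = 1·28 + 9   →  a_1 = 1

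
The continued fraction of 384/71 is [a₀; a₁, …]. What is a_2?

2

384 = 5·71 + 29   →  a_0 = 5
71 = 2·29 + 13   →  a_1 = 2
29 = 2·13 + 3   →  a_2 = 2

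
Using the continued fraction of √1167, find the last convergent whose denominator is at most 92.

√1167 = [34; 6, 5, 11, 5, 6, 68, …] (period length 6).
Convergents:
  p_0/q_0 = 34/1
  p_1/q_1 = 205/6
  p_2/q_2 = 1059/31
  p_3/q_3 = 11854/347
q_2 = 31 ≤ 92 < 347 = q_3, so the answer is 1059/31.

1059/31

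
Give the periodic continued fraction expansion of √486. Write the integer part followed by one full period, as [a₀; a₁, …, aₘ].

[22; 22, 44]

a₀ = ⌊√486⌋ = 22.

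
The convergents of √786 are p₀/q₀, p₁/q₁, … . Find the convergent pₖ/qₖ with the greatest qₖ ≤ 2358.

43988/1569

√786 = [28; 28, 56, …] (period length 2).
Convergents:
  p_0/q_0 = 28/1
  p_1/q_1 = 785/28
  p_2/q_2 = 43988/1569
  p_3/q_3 = 1232449/43960
q_2 = 1569 ≤ 2358 < 43960 = q_3, so the answer is 43988/1569.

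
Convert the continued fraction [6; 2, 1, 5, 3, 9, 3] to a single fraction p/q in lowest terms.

Fold from the inside: start with 3/1.
  9 + 1/3 = 28/3
  3 + 3/28 = 87/28
  5 + 28/87 = 463/87
  1 + 87/463 = 550/463
  2 + 463/550 = 1563/550
  6 + 550/1563 = 9928/1563

9928/1563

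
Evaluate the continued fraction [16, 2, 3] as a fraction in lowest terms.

115/7

Using pₖ = aₖpₖ₋₁ + pₖ₋₂ and qₖ = aₖqₖ₋₁ + qₖ₋₂:
  k=0: a=16, p=16, q=1
  k=1: a=2, p=33, q=2
  k=2: a=3, p=115, q=7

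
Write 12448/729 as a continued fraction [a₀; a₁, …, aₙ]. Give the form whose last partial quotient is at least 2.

12448 = 17×729 + 55
729 = 13×55 + 14
55 = 3×14 + 13
14 = 1×13 + 1
13 = 13×1 + 0  (stop)
So 12448/729 = [17; 13, 3, 1, 13].

[17; 13, 3, 1, 13]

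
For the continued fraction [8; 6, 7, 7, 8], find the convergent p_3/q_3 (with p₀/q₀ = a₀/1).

Using pₖ = aₖpₖ₋₁ + pₖ₋₂, qₖ = aₖqₖ₋₁ + qₖ₋₂ (with p₋₁=1, p₋₂=0, q₋₁=0, q₋₂=1):
  k=0: a=8, p=8, q=1
  k=1: a=6, p=49, q=6
  k=2: a=7, p=351, q=43
  k=3: a=7, p=2506, q=307

2506/307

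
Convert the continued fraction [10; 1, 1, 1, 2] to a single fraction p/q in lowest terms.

Using pₖ = aₖpₖ₋₁ + pₖ₋₂ and qₖ = aₖqₖ₋₁ + qₖ₋₂:
  k=0: a=10, p=10, q=1
  k=1: a=1, p=11, q=1
  k=2: a=1, p=21, q=2
  k=3: a=1, p=32, q=3
  k=4: a=2, p=85, q=8

85/8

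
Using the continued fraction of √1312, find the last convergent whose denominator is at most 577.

√1312 = [36; 4, 1, 1, 17, 1, 1, 4, 72, …] (period length 8).
Convergents:
  p_0/q_0 = 36/1
  p_1/q_1 = 145/4
  p_2/q_2 = 181/5
  p_3/q_3 = 326/9
  p_4/q_4 = 5723/158
  p_5/q_5 = 6049/167
  p_6/q_6 = 11772/325
  p_7/q_7 = 53137/1467
q_6 = 325 ≤ 577 < 1467 = q_7, so the answer is 11772/325.

11772/325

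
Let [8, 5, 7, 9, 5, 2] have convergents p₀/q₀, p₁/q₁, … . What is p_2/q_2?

Using pₖ = aₖpₖ₋₁ + pₖ₋₂, qₖ = aₖqₖ₋₁ + qₖ₋₂ (with p₋₁=1, p₋₂=0, q₋₁=0, q₋₂=1):
  k=0: a=8, p=8, q=1
  k=1: a=5, p=41, q=5
  k=2: a=7, p=295, q=36

295/36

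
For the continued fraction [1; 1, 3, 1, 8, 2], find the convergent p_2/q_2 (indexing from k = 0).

7/4

Using pₖ = aₖpₖ₋₁ + pₖ₋₂, qₖ = aₖqₖ₋₁ + qₖ₋₂ (with p₋₁=1, p₋₂=0, q₋₁=0, q₋₂=1):
  k=0: a=1, p=1, q=1
  k=1: a=1, p=2, q=1
  k=2: a=3, p=7, q=4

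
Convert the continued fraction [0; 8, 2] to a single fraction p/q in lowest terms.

Fold from the inside: start with 2/1.
  8 + 1/2 = 17/2
  0 + 2/17 = 2/17

2/17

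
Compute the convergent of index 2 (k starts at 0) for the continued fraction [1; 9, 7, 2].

71/64

Using pₖ = aₖpₖ₋₁ + pₖ₋₂, qₖ = aₖqₖ₋₁ + qₖ₋₂ (with p₋₁=1, p₋₂=0, q₋₁=0, q₋₂=1):
  k=0: a=1, p=1, q=1
  k=1: a=9, p=10, q=9
  k=2: a=7, p=71, q=64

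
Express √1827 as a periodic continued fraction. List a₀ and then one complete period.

[42; 1, 2, 1, 8, 1, 2, 1, 84]

a₀ = ⌊√1827⌋ = 42.
With m₀=0, d₀=1 and mₖ₊₁ = dₖaₖ − mₖ, dₖ₊₁ = (n − mₖ₊₁²)/dₖ, aₖ₊₁ = ⌊(a₀+mₖ₊₁)/dₖ₊₁⌋:
  k=1: m=42, d=63, a=1
  k=2: m=21, d=22, a=2
  k=3: m=23, d=59, a=1
  k=4: m=36, d=9, a=8
  k=5: m=36, d=59, a=1
  k=6: m=23, d=22, a=2
  k=7: m=21, d=63, a=1
  k=8: m=42, d=1, a=84
d=1 and a=2a₀=84 at k=8, so the next step gives (m, d) = (42, 63) again — its k=1 value — and the period has length 8.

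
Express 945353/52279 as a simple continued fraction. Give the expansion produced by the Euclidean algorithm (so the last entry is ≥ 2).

945353 = 18*52279 + 4331
52279 = 12*4331 + 307
4331 = 14*307 + 33
307 = 9*33 + 10
33 = 3*10 + 3
10 = 3*3 + 1
3 = 3*1 + 0  (stop)
So 945353/52279 = [18; 12, 14, 9, 3, 3, 3].

[18; 12, 14, 9, 3, 3, 3]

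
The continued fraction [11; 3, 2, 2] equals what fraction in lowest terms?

192/17

Using pₖ = aₖpₖ₋₁ + pₖ₋₂ and qₖ = aₖqₖ₋₁ + qₖ₋₂:
  k=0: a=11, p=11, q=1
  k=1: a=3, p=34, q=3
  k=2: a=2, p=79, q=7
  k=3: a=2, p=192, q=17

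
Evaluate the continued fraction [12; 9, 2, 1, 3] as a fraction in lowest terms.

1247/103

Using pₖ = aₖpₖ₋₁ + pₖ₋₂ and qₖ = aₖqₖ₋₁ + qₖ₋₂:
  k=0: a=12, p=12, q=1
  k=1: a=9, p=109, q=9
  k=2: a=2, p=230, q=19
  k=3: a=1, p=339, q=28
  k=4: a=3, p=1247, q=103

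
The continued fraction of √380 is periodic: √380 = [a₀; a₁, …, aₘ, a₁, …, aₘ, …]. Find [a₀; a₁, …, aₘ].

a₀ = ⌊√380⌋ = 19.
With m₀=0, d₀=1 and mₖ₊₁ = dₖaₖ − mₖ, dₖ₊₁ = (n − mₖ₊₁²)/dₖ, aₖ₊₁ = ⌊(a₀+mₖ₊₁)/dₖ₊₁⌋:
  k=1: m=19, d=19, a=2
  k=2: m=19, d=1, a=38
d=1 and a=2a₀=38 at k=2, so the next step gives (m, d) = (19, 19) again — its k=1 value — and the period has length 2.

[19; 2, 38]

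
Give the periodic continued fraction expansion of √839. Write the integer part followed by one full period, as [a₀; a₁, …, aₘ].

a₀ = ⌊√839⌋ = 28.

[28; 1, 27, 1, 56]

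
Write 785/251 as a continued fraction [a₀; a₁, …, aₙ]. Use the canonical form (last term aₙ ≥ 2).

[3; 7, 1, 5, 2, 2]

785 = 3·251 + 32
251 = 7·32 + 27
32 = 1·27 + 5
27 = 5·5 + 2
5 = 2·2 + 1
2 = 2·1 + 0  (stop)
So 785/251 = [3; 7, 1, 5, 2, 2].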